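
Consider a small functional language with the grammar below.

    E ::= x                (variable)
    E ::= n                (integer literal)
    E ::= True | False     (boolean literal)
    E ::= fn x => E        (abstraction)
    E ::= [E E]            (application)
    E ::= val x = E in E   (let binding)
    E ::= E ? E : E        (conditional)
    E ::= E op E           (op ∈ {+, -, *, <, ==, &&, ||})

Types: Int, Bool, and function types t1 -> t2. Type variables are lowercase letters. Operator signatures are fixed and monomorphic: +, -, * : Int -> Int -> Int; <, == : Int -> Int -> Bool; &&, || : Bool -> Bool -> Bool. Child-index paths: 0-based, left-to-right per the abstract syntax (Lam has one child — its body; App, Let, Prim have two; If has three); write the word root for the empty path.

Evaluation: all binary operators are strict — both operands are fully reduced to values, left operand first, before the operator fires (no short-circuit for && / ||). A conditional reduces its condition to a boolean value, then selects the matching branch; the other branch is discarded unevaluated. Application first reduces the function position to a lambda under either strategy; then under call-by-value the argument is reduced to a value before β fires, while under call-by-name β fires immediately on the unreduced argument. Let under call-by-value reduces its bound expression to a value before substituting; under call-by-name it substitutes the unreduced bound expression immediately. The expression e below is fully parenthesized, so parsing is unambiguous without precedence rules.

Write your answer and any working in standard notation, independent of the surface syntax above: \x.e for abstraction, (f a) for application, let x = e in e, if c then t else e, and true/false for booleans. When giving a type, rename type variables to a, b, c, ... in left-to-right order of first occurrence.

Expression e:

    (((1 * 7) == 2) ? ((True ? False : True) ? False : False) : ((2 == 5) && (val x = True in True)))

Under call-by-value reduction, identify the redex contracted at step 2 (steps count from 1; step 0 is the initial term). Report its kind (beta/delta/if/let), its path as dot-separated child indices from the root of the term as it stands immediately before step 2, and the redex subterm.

Trace:
step 0: (if ((1 * 7) == 2) then (if (if true then false else true) then false else false) else ((2 == 5) && (let x = true in true)))
step 1: [delta@0.0] (if (7 == 2) then (if (if true then false else true) then false else false) else ((2 == 5) && (let x = true in true)))
step 2: [delta@0] (if false then (if (if true then false else true) then false else false) else ((2 == 5) && (let x = true in true)))

Answer: delta at 0 : (7 == 2)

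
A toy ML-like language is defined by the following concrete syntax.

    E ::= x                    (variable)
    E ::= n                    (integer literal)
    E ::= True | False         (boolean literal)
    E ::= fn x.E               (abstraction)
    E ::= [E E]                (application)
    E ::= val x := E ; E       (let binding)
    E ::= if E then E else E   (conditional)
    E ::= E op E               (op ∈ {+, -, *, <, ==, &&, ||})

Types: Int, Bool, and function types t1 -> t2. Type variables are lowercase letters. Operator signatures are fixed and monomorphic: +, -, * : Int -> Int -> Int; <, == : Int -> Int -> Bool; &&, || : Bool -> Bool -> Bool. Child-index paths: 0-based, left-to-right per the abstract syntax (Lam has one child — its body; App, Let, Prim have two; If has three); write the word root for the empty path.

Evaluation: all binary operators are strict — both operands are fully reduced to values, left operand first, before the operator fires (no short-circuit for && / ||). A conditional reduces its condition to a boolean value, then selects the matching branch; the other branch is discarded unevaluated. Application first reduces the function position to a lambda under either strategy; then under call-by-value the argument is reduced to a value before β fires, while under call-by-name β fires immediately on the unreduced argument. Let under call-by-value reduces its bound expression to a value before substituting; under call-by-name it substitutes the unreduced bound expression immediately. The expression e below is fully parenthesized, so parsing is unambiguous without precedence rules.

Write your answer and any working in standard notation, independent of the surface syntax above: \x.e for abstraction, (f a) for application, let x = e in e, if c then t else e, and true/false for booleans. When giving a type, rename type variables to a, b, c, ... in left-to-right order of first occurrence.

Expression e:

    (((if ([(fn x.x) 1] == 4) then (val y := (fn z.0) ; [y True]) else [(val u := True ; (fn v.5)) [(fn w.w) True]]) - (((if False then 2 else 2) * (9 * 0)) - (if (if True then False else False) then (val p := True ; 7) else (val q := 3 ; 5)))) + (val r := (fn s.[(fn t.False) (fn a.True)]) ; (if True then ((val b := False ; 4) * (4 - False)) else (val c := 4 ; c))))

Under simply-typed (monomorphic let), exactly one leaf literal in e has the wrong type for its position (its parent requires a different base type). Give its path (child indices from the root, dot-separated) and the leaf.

Answer: 1.1.1.1.1 : false

Working:
x : a
\x._ : a -> a
  unify a -> a ~ Int -> b
  unify a ~ Int
  unify Int ~ b
_ _ : Int
  unify Int ~ Int
  unify Int ~ Int
  unify Bool ~ Bool
\z._ : c -> Int
let y : c -> Int
y : c -> Int
  unify c -> Int ~ Bool -> d
  unify c ~ Bool
  unify Int ~ d
_ _ : Int
let u : Bool
\v._ : e -> Int
w : f
\w._ : f -> f
  unify f -> f ~ Bool -> g
  unify f ~ Bool
  unify Bool ~ g
_ _ : Bool
  unify e -> Int ~ Bool -> h
  unify e ~ Bool
  unify Int ~ h
_ _ : Int
  unify Int ~ Int
  unify Int ~ Int
  unify Bool ~ Bool
  unify Int ~ Int
  unify Int ~ Int
  unify Int ~ Int
  unify Int ~ Int
  unify Int ~ Int
  unify Int ~ Int
  unify Bool ~ Bool
  unify Bool ~ Bool
  unify Bool ~ Bool
let p : Bool
let q : Int
  unify Int ~ Int
  unify Int ~ Int
  unify Int ~ Int
  unify Int ~ Int
\t._ : j -> Bool
\a._ : k -> Bool
  unify j -> Bool ~ (k -> Bool) -> l
  unify j ~ k -> Bool
  unify Bool ~ l
_ _ : Bool
\s._ : i -> Bool
let r : i -> Bool
  unify Bool ~ Bool
let b : Bool
  unify Int ~ Int
  unify Int ~ Int
  unify Bool ~ Int
  FAIL: mismatch Bool ~ Int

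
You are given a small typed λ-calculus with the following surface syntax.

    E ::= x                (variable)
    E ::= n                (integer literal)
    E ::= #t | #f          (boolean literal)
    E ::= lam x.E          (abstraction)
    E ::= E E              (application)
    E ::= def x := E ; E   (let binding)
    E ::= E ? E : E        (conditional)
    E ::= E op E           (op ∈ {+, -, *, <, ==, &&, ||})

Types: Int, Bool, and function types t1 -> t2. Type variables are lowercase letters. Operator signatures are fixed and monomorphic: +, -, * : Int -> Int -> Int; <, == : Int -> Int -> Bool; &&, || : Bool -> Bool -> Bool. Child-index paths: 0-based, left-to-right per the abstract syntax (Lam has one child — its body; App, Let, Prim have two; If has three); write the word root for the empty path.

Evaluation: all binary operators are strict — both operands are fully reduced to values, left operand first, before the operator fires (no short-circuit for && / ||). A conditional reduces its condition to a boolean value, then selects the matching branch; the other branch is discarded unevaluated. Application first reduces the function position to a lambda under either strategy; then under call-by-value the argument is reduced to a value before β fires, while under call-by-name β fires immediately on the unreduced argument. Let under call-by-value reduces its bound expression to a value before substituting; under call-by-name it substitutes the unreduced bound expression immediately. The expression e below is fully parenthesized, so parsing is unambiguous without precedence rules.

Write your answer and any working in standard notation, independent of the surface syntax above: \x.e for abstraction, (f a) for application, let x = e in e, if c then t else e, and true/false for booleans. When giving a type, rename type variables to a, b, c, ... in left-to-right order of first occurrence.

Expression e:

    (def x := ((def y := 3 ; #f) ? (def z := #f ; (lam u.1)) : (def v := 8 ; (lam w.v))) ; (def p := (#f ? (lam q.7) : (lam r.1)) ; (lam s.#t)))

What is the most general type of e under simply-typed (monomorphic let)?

Answer: a -> Bool

Working:
let y : Int
  unify Bool ~ Bool
let z : Bool
\u._ : a -> Int
let v : Int
v : Int
\w._ : b -> Int
  unify a -> Int ~ b -> Int
  unify a ~ b
  unify Int ~ Int
let x : b -> Int
  unify Bool ~ Bool
\q._ : c -> Int
\r._ : d -> Int
  unify c -> Int ~ d -> Int
  unify c ~ d
  unify Int ~ Int
let p : d -> Int
\s._ : e -> Bool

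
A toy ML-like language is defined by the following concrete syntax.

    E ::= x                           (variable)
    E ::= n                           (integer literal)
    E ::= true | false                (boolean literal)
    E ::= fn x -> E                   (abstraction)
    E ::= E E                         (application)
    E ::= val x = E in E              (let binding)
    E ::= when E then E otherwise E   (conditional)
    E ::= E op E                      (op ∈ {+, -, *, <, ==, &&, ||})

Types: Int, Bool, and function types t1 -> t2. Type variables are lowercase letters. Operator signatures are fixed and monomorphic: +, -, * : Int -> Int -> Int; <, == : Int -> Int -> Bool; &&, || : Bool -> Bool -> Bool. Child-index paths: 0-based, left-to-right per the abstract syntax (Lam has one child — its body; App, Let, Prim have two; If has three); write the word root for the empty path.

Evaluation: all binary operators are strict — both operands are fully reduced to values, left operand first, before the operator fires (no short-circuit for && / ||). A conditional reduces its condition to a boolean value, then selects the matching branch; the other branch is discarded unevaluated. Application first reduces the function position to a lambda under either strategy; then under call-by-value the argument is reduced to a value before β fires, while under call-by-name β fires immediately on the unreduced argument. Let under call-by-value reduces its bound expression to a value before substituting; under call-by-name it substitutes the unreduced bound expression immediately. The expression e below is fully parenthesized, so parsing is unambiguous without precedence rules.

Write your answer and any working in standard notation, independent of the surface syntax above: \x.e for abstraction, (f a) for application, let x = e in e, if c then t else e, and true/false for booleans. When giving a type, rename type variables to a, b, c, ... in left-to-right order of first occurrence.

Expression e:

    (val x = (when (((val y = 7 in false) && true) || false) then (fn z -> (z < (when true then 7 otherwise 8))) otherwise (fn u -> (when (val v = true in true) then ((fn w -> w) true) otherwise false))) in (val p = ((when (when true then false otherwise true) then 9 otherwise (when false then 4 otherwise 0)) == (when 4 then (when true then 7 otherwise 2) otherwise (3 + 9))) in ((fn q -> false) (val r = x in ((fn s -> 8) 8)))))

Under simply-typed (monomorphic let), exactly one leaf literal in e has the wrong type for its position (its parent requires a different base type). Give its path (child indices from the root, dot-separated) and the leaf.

Answer: 1.0.1.0 : 4

Working:
let y : Int
  unify Bool ~ Bool
  unify Bool ~ Bool
  unify Bool ~ Bool
  unify Bool ~ Bool
  unify Bool ~ Bool
z : a
  unify a ~ Int
  unify Bool ~ Bool
  unify Int ~ Int
  unify Int ~ Int
\z._ : Int -> Bool
let v : Bool
  unify Bool ~ Bool
w : c
\w._ : c -> c
  unify c -> c ~ Bool -> d
  unify c ~ Bool
  unify Bool ~ d
_ _ : Bool
  unify Bool ~ Bool
\u._ : b -> Bool
  unify Int -> Bool ~ b -> Bool
  unify Int ~ b
  unify Bool ~ Bool
let x : Int -> Bool
  unify Bool ~ Bool
  unify Bool ~ Bool
  unify Bool ~ Bool
  unify Bool ~ Bool
  unify Int ~ Int
  unify Int ~ Int
  unify Int ~ Int
  unify Int ~ Bool
  FAIL: mismatch Int ~ Bool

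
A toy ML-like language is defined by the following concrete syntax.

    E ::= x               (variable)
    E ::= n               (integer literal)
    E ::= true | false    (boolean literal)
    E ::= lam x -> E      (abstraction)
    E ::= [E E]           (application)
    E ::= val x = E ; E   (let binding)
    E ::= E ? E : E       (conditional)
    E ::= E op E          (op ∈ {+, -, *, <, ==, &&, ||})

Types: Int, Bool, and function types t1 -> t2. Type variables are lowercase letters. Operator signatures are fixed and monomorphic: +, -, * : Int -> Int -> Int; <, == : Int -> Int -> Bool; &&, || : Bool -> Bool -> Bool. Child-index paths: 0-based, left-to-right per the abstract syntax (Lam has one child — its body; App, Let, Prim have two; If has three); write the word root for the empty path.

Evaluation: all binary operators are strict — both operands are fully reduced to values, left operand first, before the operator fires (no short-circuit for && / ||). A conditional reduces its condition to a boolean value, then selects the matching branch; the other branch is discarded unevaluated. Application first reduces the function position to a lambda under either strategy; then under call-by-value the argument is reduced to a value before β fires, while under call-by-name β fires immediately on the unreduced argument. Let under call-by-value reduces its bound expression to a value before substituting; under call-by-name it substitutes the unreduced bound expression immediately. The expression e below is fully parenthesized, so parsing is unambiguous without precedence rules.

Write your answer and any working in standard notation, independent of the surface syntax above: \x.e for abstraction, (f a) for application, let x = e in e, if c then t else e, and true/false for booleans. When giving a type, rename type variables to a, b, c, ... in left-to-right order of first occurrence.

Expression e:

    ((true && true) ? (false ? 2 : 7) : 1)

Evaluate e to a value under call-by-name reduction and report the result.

Answer: 7

Trace:
step 0: (if (true && true) then (if false then 2 else 7) else 1)
step 1: [delta@0] (if true then (if false then 2 else 7) else 1)
step 2: [if@root] (if false then 2 else 7)
step 3: [if@root] 7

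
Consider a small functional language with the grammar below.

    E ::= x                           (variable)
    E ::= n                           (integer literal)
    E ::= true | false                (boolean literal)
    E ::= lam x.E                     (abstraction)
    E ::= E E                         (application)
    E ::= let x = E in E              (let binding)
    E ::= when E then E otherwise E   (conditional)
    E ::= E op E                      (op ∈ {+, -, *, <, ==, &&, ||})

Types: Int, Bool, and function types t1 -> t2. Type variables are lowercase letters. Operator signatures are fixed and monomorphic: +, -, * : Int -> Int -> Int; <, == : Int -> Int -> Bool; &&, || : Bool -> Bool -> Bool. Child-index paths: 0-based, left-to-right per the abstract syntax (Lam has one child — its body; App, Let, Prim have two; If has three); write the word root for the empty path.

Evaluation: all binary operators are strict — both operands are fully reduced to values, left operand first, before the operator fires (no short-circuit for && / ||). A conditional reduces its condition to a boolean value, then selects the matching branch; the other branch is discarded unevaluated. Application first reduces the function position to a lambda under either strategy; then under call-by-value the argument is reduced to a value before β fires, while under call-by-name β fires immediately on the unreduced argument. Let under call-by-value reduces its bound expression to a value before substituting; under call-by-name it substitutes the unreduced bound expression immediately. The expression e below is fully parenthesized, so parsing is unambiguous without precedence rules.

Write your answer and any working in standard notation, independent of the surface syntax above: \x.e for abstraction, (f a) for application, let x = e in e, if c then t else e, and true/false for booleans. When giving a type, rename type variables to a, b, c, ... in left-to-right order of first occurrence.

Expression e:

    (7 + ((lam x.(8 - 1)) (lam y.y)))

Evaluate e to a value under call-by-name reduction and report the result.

Working:
step 0: (7 + ((\x.(8 - 1)) (\y.y)))
step 1: [beta@1] (7 + (8 - 1))
step 2: [delta@1] (7 + 7)
step 3: [delta@root] 14

Answer: 14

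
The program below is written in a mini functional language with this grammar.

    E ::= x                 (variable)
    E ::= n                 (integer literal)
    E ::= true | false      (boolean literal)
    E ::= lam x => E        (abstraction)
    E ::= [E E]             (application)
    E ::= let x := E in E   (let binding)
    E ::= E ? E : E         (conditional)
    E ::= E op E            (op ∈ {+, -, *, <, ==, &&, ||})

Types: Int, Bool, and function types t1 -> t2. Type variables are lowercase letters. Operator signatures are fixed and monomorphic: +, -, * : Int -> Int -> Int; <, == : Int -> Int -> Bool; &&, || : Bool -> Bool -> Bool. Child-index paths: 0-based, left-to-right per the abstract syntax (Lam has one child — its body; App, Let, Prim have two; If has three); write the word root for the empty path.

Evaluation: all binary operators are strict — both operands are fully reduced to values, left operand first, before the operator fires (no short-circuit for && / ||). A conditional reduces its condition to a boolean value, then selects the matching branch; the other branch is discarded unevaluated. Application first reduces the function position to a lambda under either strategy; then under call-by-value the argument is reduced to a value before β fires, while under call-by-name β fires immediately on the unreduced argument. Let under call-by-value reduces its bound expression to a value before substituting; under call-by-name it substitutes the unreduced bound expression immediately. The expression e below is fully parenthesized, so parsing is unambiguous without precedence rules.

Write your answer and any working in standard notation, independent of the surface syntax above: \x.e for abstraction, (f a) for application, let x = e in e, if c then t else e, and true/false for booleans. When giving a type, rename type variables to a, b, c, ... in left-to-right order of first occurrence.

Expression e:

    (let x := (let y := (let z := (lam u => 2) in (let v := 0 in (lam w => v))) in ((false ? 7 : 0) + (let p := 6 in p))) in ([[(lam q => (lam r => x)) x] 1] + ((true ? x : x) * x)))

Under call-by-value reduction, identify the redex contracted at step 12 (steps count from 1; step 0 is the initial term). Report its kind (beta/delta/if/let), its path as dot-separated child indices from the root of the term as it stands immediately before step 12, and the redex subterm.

Answer: delta at root : (6 + 36)

Working:
step 0: (let x = (let y = (let z = (\u.2) in (let v = 0 in (\w.v))) in ((if false then 7 else 0) + (let p = 6 in p))) in ((((\q.(\r.x)) x) 1) + ((if true then x else x) * x)))
step 1: [let@0.0] (let x = (let y = (let v = 0 in (\w.v)) in ((if false then 7 else 0) + (let p = 6 in p))) in ((((\q.(\r.x)) x) 1) + ((if true then x else x) * x)))
step 2: [let@0.0] (let x = (let y = (\w.0) in ((if false then 7 else 0) + (let p = 6 in p))) in ((((\q.(\r.x)) x) 1) + ((if true then x else x) * x)))
step 3: [let@0] (let x = ((if false then 7 else 0) + (let p = 6 in p)) in ((((\q.(\r.x)) x) 1) + ((if true then x else x) * x)))
step 4: [if@0.0] (let x = (0 + (let p = 6 in p)) in ((((\q.(\r.x)) x) 1) + ((if true then x else x) * x)))
step 5: [let@0.1] (let x = (0 + 6) in ((((\q.(\r.x)) x) 1) + ((if true then x else x) * x)))
step 6: [delta@0] (let x = 6 in ((((\q.(\r.x)) x) 1) + ((if true then x else x) * x)))
step 7: [let@root] ((((\q.(\r.6)) 6) 1) + ((if true then 6 else 6) * 6))
step 8: [beta@0.0] (((\r.6) 1) + ((if true then 6 else 6) * 6))
step 9: [beta@0] (6 + ((if true then 6 else 6) * 6))
step 10: [if@1.0] (6 + (6 * 6))
step 11: [delta@1] (6 + 36)
step 12: [delta@root] 42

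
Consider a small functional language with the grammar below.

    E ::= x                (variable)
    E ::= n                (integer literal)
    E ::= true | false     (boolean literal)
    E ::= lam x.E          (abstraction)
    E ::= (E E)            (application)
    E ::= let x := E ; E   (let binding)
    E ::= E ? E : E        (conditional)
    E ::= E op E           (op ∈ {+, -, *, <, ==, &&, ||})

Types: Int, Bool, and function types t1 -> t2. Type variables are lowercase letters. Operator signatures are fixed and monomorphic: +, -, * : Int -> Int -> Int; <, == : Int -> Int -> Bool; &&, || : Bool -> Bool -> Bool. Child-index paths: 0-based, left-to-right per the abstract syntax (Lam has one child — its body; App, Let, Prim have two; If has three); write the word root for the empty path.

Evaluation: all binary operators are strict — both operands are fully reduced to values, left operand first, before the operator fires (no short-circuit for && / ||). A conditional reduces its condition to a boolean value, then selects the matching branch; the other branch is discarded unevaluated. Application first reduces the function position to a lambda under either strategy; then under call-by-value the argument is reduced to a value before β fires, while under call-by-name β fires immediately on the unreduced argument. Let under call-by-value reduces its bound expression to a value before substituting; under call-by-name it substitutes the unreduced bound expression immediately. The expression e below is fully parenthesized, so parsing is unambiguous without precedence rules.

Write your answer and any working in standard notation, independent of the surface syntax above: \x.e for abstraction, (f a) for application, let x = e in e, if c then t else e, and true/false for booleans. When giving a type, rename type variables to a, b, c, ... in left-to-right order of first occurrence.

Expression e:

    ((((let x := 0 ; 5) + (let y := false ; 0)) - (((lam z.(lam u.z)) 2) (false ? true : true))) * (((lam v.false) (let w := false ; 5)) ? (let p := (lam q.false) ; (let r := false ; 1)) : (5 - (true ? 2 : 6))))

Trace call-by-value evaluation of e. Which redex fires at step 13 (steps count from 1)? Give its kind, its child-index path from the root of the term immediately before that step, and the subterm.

Trace:
step 0: ((((let x = 0 in 5) + (let y = false in 0)) - (((\z.(\u.z)) 2) (if false then true else true))) * (if ((\v.false) (let w = false in 5)) then (let p = (\q.false) in (let r = false in 1)) else (5 - (if true then 2 else 6))))
step 1: [let@0.0.0] (((5 + (let y = false in 0)) - (((\z.(\u.z)) 2) (if false then true else true))) * (if ((\v.false) (let w = false in 5)) then (let p = (\q.false) in (let r = false in 1)) else (5 - (if true then 2 else 6))))
step 2: [let@0.0.1] (((5 + 0) - (((\z.(\u.z)) 2) (if false then true else true))) * (if ((\v.false) (let w = false in 5)) then (let p = (\q.false) in (let r = false in 1)) else (5 - (if true then 2 else 6))))
step 3: [delta@0.0] ((5 - (((\z.(\u.z)) 2) (if false then true else true))) * (if ((\v.false) (let w = false in 5)) then (let p = (\q.false) in (let r = false in 1)) else (5 - (if true then 2 else 6))))
step 4: [beta@0.1.0] ((5 - ((\u.2) (if false then true else true))) * (if ((\v.false) (let w = false in 5)) then (let p = (\q.false) in (let r = false in 1)) else (5 - (if true then 2 else 6))))
step 5: [if@0.1.1] ((5 - ((\u.2) true)) * (if ((\v.false) (let w = false in 5)) then (let p = (\q.false) in (let r = false in 1)) else (5 - (if true then 2 else 6))))
step 6: [beta@0.1] ((5 - 2) * (if ((\v.false) (let w = false in 5)) then (let p = (\q.false) in (let r = false in 1)) else (5 - (if true then 2 else 6))))
step 7: [delta@0] (3 * (if ((\v.false) (let w = false in 5)) then (let p = (\q.false) in (let r = false in 1)) else (5 - (if true then 2 else 6))))
step 8: [let@1.0.1] (3 * (if ((\v.false) 5) then (let p = (\q.false) in (let r = false in 1)) else (5 - (if true then 2 else 6))))
step 9: [beta@1.0] (3 * (if false then (let p = (\q.false) in (let r = false in 1)) else (5 - (if true then 2 else 6))))
step 10: [if@1] (3 * (5 - (if true then 2 else 6)))
step 11: [if@1.1] (3 * (5 - 2))
step 12: [delta@1] (3 * 3)
step 13: [delta@root] 9

Answer: delta at root : (3 * 3)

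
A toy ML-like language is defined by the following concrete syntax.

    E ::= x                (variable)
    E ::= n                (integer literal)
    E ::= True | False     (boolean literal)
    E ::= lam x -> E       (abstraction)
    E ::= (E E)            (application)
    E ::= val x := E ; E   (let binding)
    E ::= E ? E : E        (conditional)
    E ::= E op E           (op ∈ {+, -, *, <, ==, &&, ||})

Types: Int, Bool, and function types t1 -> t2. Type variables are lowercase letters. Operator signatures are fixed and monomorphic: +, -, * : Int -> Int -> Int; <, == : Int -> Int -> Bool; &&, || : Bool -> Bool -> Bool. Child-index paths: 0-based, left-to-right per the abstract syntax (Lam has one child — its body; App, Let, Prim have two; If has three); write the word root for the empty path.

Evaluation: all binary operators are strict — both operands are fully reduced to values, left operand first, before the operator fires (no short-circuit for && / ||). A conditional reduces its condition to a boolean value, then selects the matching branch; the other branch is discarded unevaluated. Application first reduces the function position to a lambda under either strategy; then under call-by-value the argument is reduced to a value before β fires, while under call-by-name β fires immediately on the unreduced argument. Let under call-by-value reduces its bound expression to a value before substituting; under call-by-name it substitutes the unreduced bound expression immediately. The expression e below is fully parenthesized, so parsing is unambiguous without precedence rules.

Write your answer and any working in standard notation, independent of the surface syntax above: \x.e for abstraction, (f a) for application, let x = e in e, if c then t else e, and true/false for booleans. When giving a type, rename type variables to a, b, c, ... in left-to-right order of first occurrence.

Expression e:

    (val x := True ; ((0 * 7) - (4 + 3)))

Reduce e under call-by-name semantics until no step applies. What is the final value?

Working:
step 0: (let x = true in ((0 * 7) - (4 + 3)))
step 1: [let@root] ((0 * 7) - (4 + 3))
step 2: [delta@0] (0 - (4 + 3))
step 3: [delta@1] (0 - 7)
step 4: [delta@root] -7

Answer: -7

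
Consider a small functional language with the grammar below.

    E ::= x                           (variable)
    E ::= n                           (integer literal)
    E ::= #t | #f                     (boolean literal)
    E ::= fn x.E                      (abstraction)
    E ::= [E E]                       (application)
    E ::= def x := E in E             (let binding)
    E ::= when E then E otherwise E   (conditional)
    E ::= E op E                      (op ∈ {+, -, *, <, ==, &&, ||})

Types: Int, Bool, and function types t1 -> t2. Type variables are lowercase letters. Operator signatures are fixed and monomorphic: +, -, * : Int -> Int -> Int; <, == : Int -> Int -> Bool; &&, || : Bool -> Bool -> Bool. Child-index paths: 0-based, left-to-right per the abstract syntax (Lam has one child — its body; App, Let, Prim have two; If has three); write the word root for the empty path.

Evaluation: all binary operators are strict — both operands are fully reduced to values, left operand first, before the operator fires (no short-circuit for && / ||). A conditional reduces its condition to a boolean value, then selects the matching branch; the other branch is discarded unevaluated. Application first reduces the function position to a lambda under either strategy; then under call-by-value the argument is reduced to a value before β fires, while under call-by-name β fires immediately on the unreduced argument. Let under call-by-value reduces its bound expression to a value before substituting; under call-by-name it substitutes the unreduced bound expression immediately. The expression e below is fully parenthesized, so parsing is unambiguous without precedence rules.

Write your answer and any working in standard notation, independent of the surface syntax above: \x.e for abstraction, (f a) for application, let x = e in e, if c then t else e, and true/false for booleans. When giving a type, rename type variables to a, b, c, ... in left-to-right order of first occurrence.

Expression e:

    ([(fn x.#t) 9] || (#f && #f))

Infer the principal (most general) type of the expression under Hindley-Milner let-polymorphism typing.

Trace:
\x._ : a -> Bool
  unify a -> Bool ~ Int -> b
  unify a ~ Int
  unify Bool ~ b
_ _ : Bool
  unify Bool ~ Bool
  unify Bool ~ Bool
  unify Bool ~ Bool
  unify Bool ~ Bool

Answer: Bool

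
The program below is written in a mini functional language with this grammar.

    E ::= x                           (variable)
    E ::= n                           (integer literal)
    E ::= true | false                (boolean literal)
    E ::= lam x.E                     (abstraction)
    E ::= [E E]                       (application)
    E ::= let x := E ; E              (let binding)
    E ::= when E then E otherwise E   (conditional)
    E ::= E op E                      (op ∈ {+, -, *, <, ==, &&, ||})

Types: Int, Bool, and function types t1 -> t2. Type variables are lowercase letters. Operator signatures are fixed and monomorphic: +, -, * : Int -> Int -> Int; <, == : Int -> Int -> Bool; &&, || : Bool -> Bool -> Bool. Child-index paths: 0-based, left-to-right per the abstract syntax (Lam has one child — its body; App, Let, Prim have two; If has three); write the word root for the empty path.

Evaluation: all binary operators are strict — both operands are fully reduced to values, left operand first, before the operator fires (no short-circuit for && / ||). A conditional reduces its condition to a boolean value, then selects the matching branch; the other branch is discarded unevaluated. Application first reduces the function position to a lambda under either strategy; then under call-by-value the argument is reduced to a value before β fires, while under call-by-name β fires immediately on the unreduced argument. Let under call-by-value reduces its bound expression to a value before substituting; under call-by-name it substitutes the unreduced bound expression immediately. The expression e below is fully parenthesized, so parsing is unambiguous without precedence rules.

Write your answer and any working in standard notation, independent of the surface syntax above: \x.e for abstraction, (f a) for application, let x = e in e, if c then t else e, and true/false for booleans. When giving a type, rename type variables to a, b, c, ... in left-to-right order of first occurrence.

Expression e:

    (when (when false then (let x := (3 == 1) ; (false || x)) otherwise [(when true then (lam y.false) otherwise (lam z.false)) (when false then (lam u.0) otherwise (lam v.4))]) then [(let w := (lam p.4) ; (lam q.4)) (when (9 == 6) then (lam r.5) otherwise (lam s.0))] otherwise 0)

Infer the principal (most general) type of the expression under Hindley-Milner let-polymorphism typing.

Working:
  unify Bool ~ Bool
  unify Int ~ Int
  unify Int ~ Int
let x : Bool
  unify Bool ~ Bool
x : Bool
  unify Bool ~ Bool
  unify Bool ~ Bool
\y._ : a -> Bool
\z._ : b -> Bool
  unify a -> Bool ~ b -> Bool
  unify a ~ b
  unify Bool ~ Bool
  unify Bool ~ Bool
\u._ : c -> Int
\v._ : d -> Int
  unify c -> Int ~ d -> Int
  unify c ~ d
  unify Int ~ Int
  unify b -> Bool ~ (d -> Int) -> e
  unify b ~ d -> Int
  unify Bool ~ e
_ _ : Bool
  unify Bool ~ Bool
  unify Bool ~ Bool
\p._ : f -> Int
let w : forall. f -> Int
\q._ : g -> Int
  unify Int ~ Int
  unify Int ~ Int
  unify Bool ~ Bool
\r._ : h -> Int
\s._ : i -> Int
  unify h -> Int ~ i -> Int
  unify h ~ i
  unify Int ~ Int
  unify g -> Int ~ (i -> Int) -> j
  unify g ~ i -> Int
  unify Int ~ j
_ _ : Int
  unify Int ~ Int

Answer: Int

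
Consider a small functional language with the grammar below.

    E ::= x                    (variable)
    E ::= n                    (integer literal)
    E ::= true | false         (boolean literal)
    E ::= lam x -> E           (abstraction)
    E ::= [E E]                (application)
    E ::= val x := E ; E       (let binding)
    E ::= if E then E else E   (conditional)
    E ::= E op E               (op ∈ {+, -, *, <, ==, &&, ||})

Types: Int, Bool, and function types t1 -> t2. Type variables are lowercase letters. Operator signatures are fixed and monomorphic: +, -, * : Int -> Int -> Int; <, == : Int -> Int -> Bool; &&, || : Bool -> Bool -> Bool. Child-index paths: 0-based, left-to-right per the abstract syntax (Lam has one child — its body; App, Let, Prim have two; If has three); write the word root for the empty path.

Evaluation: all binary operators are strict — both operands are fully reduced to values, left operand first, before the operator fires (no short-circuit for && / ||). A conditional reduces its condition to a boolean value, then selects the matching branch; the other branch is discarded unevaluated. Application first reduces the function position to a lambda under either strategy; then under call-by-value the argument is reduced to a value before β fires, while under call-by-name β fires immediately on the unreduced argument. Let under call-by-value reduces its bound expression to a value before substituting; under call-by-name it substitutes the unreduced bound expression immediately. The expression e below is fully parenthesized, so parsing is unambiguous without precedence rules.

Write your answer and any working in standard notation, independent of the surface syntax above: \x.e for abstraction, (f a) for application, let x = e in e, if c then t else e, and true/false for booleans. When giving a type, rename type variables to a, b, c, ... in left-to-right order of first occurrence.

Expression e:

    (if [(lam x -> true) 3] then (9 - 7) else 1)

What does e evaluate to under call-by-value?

Trace:
step 0: (if ((\x.true) 3) then (9 - 7) else 1)
step 1: [beta@0] (if true then (9 - 7) else 1)
step 2: [if@root] (9 - 7)
step 3: [delta@root] 2

Answer: 2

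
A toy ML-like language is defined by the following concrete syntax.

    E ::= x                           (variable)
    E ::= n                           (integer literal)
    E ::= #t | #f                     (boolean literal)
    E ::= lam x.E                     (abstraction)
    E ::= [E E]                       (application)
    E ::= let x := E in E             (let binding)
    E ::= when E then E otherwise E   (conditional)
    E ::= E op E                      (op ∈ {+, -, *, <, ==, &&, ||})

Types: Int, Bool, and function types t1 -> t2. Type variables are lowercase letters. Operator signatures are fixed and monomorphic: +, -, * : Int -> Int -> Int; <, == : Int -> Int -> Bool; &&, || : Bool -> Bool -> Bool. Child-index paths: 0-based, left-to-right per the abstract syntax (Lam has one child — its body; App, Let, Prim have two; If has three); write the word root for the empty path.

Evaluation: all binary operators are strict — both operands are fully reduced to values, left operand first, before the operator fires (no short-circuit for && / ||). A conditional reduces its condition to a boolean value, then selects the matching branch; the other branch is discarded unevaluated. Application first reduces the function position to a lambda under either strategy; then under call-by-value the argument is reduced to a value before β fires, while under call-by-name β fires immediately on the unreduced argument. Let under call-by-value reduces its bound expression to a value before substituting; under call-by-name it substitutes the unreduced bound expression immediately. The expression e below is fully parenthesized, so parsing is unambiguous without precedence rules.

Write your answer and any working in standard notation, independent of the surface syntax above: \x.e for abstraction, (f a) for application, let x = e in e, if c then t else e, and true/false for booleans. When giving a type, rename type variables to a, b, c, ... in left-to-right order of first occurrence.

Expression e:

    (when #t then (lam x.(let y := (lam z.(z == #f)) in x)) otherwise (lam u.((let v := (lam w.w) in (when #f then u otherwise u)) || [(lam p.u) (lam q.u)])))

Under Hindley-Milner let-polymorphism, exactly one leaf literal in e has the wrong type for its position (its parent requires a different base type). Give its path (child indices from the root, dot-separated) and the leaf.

Answer: 1.0.0.0.1 : false

Working:
  unify Bool ~ Bool
z : b
  unify b ~ Int
  unify Bool ~ Int
  FAIL: mismatch Bool ~ Int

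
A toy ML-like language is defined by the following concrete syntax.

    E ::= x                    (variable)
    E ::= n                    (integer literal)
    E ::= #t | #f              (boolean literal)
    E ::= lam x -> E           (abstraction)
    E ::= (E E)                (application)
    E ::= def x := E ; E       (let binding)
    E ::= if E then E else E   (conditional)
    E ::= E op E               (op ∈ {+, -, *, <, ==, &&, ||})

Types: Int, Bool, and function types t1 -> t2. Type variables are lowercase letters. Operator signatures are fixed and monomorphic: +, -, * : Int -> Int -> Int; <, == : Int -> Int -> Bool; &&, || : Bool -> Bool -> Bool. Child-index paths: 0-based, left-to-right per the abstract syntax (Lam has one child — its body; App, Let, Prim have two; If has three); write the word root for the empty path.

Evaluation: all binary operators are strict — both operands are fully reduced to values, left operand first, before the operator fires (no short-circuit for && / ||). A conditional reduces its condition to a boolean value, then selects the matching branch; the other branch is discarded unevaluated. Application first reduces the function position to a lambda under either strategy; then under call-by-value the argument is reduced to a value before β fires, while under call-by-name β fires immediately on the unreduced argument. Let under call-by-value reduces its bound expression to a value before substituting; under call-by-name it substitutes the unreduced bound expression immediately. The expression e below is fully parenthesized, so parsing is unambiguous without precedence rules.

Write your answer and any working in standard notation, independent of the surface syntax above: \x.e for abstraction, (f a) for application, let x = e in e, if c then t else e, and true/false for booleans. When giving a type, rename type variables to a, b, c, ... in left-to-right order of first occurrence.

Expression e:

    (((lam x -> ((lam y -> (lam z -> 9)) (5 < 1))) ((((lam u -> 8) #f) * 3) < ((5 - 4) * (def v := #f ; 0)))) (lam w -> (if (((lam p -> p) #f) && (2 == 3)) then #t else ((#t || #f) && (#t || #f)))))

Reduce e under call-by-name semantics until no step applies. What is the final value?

Answer: 9

Trace:
step 0: (((\x.((\y.(\z.9)) (5 < 1))) ((((\u.8) false) * 3) < ((5 - 4) * (let v = false in 0)))) (\w.(if (((\p.p) false) && (2 == 3)) then true else ((true || false) && (true || false)))))
step 1: [beta@0] (((\y.(\z.9)) (5 < 1)) (\w.(if (((\p.p) false) && (2 == 3)) then true else ((true || false) && (true || false)))))
step 2: [beta@0] ((\z.9) (\w.(if (((\p.p) false) && (2 == 3)) then true else ((true || false) && (true || false)))))
step 3: [beta@root] 9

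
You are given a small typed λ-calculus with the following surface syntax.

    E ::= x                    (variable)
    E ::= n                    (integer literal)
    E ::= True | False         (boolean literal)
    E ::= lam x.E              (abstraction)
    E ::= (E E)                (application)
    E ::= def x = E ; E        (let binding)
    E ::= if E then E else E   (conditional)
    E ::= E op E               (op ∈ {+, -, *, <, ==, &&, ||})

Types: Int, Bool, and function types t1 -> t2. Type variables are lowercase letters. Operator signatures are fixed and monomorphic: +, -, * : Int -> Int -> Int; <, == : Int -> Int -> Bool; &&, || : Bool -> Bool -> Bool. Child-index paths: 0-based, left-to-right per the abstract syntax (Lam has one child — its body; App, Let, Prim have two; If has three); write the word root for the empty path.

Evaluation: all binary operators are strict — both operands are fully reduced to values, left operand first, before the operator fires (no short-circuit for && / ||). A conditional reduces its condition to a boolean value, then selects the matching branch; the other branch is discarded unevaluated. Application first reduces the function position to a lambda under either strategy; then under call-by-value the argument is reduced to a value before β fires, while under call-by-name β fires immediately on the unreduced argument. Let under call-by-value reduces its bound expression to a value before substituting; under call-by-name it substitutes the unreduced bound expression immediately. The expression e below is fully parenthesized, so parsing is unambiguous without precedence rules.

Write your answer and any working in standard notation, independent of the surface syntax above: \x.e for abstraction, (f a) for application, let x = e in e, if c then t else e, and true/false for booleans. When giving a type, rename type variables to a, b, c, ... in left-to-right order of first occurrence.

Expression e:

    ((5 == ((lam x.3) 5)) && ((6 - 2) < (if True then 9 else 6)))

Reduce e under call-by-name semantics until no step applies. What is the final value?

Answer: false

Trace:
step 0: ((5 == ((\x.3) 5)) && ((6 - 2) < (if true then 9 else 6)))
step 1: [beta@0.1] ((5 == 3) && ((6 - 2) < (if true then 9 else 6)))
step 2: [delta@0] (false && ((6 - 2) < (if true then 9 else 6)))
step 3: [delta@1.0] (false && (4 < (if true then 9 else 6)))
step 4: [if@1.1] (false && (4 < 9))
step 5: [delta@1] (false && true)
step 6: [delta@root] false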